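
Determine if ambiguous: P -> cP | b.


right-linear, alternatives start with distinct terminals 'c' vs 'b': unique leftmost derivation
Unambiguous


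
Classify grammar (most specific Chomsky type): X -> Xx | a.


Left-linear: every RHS is a terminal or one nonterminal followed by a terminal
Classification: Type 3 (Regular)


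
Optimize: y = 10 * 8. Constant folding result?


10 * 8 = 80 at compile time
Optimized: y = 80


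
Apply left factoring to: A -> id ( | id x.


Common prefix: 'id'
Factored: A -> id A', A' -> ( | x


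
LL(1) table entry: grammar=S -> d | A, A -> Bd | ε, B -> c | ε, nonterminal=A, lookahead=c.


For [A, c]: 'c' ∈ FIRST(Bd)
Entry: A -> Bd


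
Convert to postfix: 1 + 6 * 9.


* has higher precedence, evaluate 6*9 first
Postfix: 1 6 9 * +


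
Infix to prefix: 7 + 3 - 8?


left-to-right (same/higher precedence on left): tree is (- (+ 7 3) 8)
Prefix: - + 7 3 8


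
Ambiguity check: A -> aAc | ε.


balanced a^n…c^n: each string has a unique parse
Unambiguous


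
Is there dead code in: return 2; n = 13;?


statement follows a return and is unreachable
Dead: 'n = 13'


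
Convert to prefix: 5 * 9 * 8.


left-to-right (same/higher precedence on left): tree is (* (* 5 9) 8)
Prefix: * * 5 9 8


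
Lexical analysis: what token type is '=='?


Pattern: operator symbol
Type: OPERATOR


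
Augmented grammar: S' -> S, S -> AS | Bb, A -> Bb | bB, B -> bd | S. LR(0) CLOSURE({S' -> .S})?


Start: S' -> .S
For each item with dot before a nonterminal B, add B -> .γ for every B-production
Closure: [S' -> .S, S -> .AS, S -> .Bb, A -> .Bb, A -> .bB, B -> .bd, B -> .S]


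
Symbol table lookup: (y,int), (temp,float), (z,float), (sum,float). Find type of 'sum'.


Lookup 'sum' → type float


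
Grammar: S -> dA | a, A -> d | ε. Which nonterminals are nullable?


A nonterminal is nullable iff some alternative derives ε (directly, or every symbol in it is nullable)
Nullable: {A}


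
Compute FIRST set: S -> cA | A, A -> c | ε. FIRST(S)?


Per alternative of S: FIRST(cA) = {c}; FIRST(A) = {c, ε}
FIRST(S) = {c, ε}


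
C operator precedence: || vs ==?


'==' is equality (level 6); '||' is logical OR (level 1)
Higher level binds tighter
'==' has higher precedence than '||'


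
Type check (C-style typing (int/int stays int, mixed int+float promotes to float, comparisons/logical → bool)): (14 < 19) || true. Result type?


Operand types: bool || bool
Rule: logical operators take bool operands and yield bool
Result type: bool


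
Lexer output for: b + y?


Scan left to right, longest-match per lexeme
Tokens: ID(b), OP(+), ID(y)


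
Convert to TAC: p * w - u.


Break into single-operator statements:
t1 = p * w
t2 = t1 - u


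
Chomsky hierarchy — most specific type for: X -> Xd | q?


Left-linear: every RHS is a terminal or one nonterminal followed by a terminal
Classification: Type 3 (Regular)


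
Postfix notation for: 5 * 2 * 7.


Left to right (same or higher precedence on left)
Postfix: 5 2 * 7 *


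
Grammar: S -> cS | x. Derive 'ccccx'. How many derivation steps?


Derivation: S => cS => ccS => cccS => ccccS => ccccx
Steps: 5


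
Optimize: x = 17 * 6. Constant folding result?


17 * 6 = 102 at compile time
Optimized: x = 102


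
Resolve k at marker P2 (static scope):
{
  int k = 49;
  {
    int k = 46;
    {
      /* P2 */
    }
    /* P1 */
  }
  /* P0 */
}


P2's block does not declare k; resolves to the enclosing declaration at depth 1
k = 46


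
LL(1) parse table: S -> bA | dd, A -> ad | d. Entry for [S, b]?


For [S, b]: 'b' ∈ FIRST(bA)
Entry: S -> bA


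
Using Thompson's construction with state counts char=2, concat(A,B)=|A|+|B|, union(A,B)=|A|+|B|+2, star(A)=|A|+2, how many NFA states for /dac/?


Syntax tree has 3 char leaf(s), 0 union(s), 0 star(s)
chars contribute 3×2 = 6; each union adds +2; each star adds +2
Total: 6 + 0 + 0 = 6 states


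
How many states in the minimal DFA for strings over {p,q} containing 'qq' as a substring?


KMP-style automaton: 2 progress states + 1 absorbing accept = 3
Minimal DFA: 3 states


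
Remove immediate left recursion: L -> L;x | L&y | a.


Left-recursive alternatives: L;x, L&y; non-recursive: a
Introduce L': L -> aL', L' -> ;xL' | &yL' | ε


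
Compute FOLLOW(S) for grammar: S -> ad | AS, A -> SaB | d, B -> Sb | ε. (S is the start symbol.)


$ ∈ FOLLOW(S). For each A -> αBβ: add FIRST(β)\{ε} to FOLLOW(B); if β nullable, add FOLLOW(A).
FOLLOW(S) = {$, a, b}


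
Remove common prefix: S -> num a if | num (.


Common prefix: 'num'
Factored: S -> num S', S' -> a if | (


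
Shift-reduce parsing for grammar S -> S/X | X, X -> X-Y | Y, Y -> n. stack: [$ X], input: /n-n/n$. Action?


lookahead ∉ {-} so X won't extend; reduce S -> X
Action: reduce (S -> X)


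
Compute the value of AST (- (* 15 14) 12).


Evaluate inner: (* 15 14) = 210
Evaluate root: (- 210 12) = 198
Result: 198


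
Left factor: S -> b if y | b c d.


Common prefix: 'b'
Factored: S -> b S', S' -> if y | c d


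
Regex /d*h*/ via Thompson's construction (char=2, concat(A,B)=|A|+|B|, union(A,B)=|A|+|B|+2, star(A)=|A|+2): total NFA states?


Syntax tree has 2 char leaf(s), 0 union(s), 2 star(s)
chars contribute 2×2 = 4; each union adds +2; each star adds +2
Total: 4 + 0 + 4 = 8 states


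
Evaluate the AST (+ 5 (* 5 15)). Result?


Evaluate inner: (* 5 15) = 75
Evaluate root: (+ 5 75) = 80
Result: 80


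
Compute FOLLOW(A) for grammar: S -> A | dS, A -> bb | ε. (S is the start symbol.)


$ ∈ FOLLOW(S). For each A -> αBβ: add FIRST(β)\{ε} to FOLLOW(B); if β nullable, add FOLLOW(A).
FOLLOW(A) = {$}


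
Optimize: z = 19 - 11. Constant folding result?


19 - 11 = 8 at compile time
Optimized: z = 8


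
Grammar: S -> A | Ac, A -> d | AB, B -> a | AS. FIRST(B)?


Per alternative of B: FIRST(a) = {a}; FIRST(AS) = {d}
FIRST(B) = {a, d}


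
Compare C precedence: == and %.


'%' is multiplicative (level 10); '==' is equality (level 6)
Higher level binds tighter
'%' has higher precedence than '=='


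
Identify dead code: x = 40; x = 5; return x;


first assignment to x is overwritten before any read
Dead: 'x = 40'


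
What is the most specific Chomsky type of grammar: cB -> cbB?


LHS has context (more than one symbol) and |LHS| ≤ |RHS|
Classification: Type 1 (Context-Sensitive)


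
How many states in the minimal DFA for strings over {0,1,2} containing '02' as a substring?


KMP-style automaton: 2 progress states + 1 absorbing accept = 3
Minimal DFA: 3 states


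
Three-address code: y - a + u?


Break into single-operator statements:
t1 = y - a
t2 = t1 + u


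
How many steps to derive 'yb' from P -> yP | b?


Derivation: P => yP => yb
Steps: 2


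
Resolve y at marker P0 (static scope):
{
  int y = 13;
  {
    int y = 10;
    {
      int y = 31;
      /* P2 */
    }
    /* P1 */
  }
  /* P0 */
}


y declared in the same block as P0
y = 13


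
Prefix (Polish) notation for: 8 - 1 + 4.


left-to-right (same/higher precedence on left): tree is (+ (- 8 1) 4)
Prefix: + - 8 1 4


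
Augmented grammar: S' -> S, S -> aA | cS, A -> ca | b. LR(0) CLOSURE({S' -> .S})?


Start: S' -> .S
For each item with dot before a nonterminal B, add B -> .γ for every B-production
Closure: [S' -> .S, S -> .aA, S -> .cS]


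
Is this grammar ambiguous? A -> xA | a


right-linear, alternatives start with distinct terminals 'x' vs 'a': unique leftmost derivation
Unambiguous


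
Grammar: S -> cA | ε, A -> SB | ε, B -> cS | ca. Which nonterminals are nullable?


A nonterminal is nullable iff some alternative derives ε (directly, or every symbol in it is nullable)
Nullable: {A, S}


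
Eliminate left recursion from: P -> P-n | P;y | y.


Left-recursive alternatives: P-n, P;y; non-recursive: y
Introduce P': P -> yP', P' -> -nP' | ;yP' | ε


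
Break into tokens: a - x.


Scan left to right, longest-match per lexeme
Tokens: ID(a), OP(-), ID(x)


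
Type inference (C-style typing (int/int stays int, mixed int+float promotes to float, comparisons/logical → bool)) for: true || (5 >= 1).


Operand types: bool || bool
Rule: logical operators take bool operands and yield bool
Result type: bool


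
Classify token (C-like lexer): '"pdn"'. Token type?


Pattern: double-quoted sequence
Type: STRING_LITERAL


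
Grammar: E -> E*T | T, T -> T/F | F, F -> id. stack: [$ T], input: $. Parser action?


lookahead ∉ {/} so T won't extend; reduce E -> T
Action: reduce (E -> T)


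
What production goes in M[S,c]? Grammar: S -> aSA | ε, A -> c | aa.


For [S, c]: ε is nullable and 'c' ∈ FOLLOW(S)
Entry: S -> ε


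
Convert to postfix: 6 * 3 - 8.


Left to right (same or higher precedence on left)
Postfix: 6 3 * 8 -


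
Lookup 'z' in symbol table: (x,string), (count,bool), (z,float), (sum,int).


Lookup 'z' → type float


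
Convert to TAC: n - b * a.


Break into single-operator statements:
t1 = b * a
t2 = n - t1


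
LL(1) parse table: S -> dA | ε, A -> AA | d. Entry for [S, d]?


For [S, d]: 'd' ∈ FIRST(dA)
Entry: S -> dA


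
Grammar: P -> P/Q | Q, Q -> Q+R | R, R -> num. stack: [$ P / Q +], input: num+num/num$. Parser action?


no handle; shift 'num'
Action: shift


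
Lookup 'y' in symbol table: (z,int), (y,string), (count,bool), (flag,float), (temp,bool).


Lookup 'y' → type string


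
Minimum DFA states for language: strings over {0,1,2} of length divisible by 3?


Track length mod 3: states 0..2, accept at 0
Minimal DFA: 3 states


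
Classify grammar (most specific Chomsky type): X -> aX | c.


Right-linear: every RHS is a terminal or a terminal followed by one nonterminal
Classification: Type 3 (Regular)


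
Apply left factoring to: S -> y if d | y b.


Common prefix: 'y'
Factored: S -> y S', S' -> if d | b


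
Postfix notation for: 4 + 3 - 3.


Left to right (same or higher precedence on left)
Postfix: 4 3 + 3 -


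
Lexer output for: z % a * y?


Scan left to right, longest-match per lexeme
Tokens: ID(z), OP(%), ID(a), OP(*), ID(y)


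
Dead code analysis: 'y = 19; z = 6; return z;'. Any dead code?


y is assigned but never read
Dead: 'y = 19'


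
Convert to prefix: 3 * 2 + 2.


left-to-right (same/higher precedence on left): tree is (+ (* 3 2) 2)
Prefix: + * 3 2 2


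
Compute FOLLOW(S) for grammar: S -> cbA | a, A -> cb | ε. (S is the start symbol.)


$ ∈ FOLLOW(S). For each A -> αBβ: add FIRST(β)\{ε} to FOLLOW(B); if β nullable, add FOLLOW(A).
FOLLOW(S) = {$}


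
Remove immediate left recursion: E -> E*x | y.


Left-recursive alternatives: E*x; non-recursive: y
Introduce E': E -> yE', E' -> *xE' | ε


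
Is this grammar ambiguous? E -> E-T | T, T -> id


precedence layered via separate nonterminal T: deterministic
Unambiguous


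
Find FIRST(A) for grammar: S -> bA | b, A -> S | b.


Per alternative of A: FIRST(S) = {b}; FIRST(b) = {b}
FIRST(A) = {b}


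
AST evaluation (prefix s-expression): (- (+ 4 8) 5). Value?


Evaluate inner: (+ 4 8) = 12
Evaluate root: (- 12 5) = 7
Result: 7


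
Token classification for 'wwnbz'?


Pattern: letter/underscore followed by alphanumerics, not a keyword
Type: IDENTIFIER


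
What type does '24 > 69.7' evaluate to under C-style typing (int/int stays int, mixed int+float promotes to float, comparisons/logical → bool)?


Operand types: int > float
Rule: comparison yields bool
Result type: bool


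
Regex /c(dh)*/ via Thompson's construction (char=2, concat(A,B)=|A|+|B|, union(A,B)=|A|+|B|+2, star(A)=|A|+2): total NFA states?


Syntax tree has 3 char leaf(s), 0 union(s), 1 star(s)
chars contribute 3×2 = 6; each union adds +2; each star adds +2
Total: 6 + 0 + 2 = 8 states


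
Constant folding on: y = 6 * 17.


6 * 17 = 102 at compile time
Optimized: y = 102


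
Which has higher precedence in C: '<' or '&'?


'<' is relational (level 7); '&' is bitwise AND (level 5)
Higher level binds tighter
'<' has higher precedence than '&'


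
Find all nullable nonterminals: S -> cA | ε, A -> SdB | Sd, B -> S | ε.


A nonterminal is nullable iff some alternative derives ε (directly, or every symbol in it is nullable)
Nullable: {B, S}


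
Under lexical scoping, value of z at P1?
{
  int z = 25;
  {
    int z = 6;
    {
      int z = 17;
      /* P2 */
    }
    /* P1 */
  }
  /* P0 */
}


z declared in the same block as P1
z = 6


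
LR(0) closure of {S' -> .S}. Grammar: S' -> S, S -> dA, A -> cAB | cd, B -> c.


Start: S' -> .S
For each item with dot before a nonterminal B, add B -> .γ for every B-production
Closure: [S' -> .S, S -> .dA]


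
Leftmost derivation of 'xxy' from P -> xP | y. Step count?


Derivation: P => xP => xxP => xxy
Steps: 3


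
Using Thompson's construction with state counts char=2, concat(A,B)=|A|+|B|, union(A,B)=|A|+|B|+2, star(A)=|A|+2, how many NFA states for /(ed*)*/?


Syntax tree has 2 char leaf(s), 0 union(s), 2 star(s)
chars contribute 2×2 = 4; each union adds +2; each star adds +2
Total: 4 + 0 + 4 = 8 states


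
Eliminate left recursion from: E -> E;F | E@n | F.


Left-recursive alternatives: E;F, E@n; non-recursive: F
Introduce E': E -> FE', E' -> ;FE' | @nE' | ε


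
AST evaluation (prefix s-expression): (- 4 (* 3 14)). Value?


Evaluate inner: (* 3 14) = 42
Evaluate root: (- 4 42) = -38
Result: -38


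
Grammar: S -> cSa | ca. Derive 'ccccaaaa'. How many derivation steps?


Derivation: S => cSa => ccSaa => cccSaaa => ccccaaaa
Steps: 4


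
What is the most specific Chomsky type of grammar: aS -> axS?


LHS has context (more than one symbol) and |LHS| ≤ |RHS|
Classification: Type 1 (Context-Sensitive)


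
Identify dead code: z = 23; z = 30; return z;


first assignment to z is overwritten before any read
Dead: 'z = 23'


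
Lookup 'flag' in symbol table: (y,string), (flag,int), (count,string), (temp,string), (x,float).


Lookup 'flag' → type int


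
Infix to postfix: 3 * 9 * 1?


Left to right (same or higher precedence on left)
Postfix: 3 9 * 1 *


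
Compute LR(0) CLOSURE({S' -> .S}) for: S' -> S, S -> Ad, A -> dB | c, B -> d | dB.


Start: S' -> .S
For each item with dot before a nonterminal B, add B -> .γ for every B-production
Closure: [S' -> .S, S -> .Ad, A -> .dB, A -> .c]


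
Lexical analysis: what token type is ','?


Pattern: delimiter/punctuation
Type: PUNCTUATION


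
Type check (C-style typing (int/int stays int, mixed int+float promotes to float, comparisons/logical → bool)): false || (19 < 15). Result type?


Operand types: bool || bool
Rule: logical operators take bool operands and yield bool
Result type: bool


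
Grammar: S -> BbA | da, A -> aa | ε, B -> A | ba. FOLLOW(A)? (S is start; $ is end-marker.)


$ ∈ FOLLOW(S). For each A -> αBβ: add FIRST(β)\{ε} to FOLLOW(B); if β nullable, add FOLLOW(A).
FOLLOW(A) = {$, b}


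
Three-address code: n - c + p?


Break into single-operator statements:
t1 = n - c
t2 = t1 + p


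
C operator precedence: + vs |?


'+' is additive (level 9); '|' is bitwise OR (level 3)
Higher level binds tighter
'+' has higher precedence than '|'


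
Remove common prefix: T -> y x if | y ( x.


Common prefix: 'y'
Factored: T -> y T', T' -> x if | ( x


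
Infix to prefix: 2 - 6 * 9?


'*' binds tighter: tree is (- 2 (* 6 9))
Prefix: - 2 * 6 9


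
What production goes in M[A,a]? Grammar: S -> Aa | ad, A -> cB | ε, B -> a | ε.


For [A, a]: ε is nullable and 'a' ∈ FOLLOW(A)
Entry: A -> ε


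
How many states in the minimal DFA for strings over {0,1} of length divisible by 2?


Track length mod 2: states 0..1, accept at 0
Minimal DFA: 2 states


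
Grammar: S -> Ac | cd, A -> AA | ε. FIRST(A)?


Per alternative of A: FIRST(AA) = {ε}; FIRST(ε) = {ε}
FIRST(A) = {ε}


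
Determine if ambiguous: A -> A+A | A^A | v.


'v+v^v' has two parse trees (no precedence encoded between + and ^)
Ambiguous


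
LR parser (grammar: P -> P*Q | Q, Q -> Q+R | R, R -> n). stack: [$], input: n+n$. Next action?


no handle on stack; shift 'n'
Action: shift


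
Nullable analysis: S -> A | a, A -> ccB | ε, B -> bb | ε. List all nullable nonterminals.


A nonterminal is nullable iff some alternative derives ε (directly, or every symbol in it is nullable)
Nullable: {A, B, S}


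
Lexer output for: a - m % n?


Scan left to right, longest-match per lexeme
Tokens: ID(a), OP(-), ID(m), OP(%), ID(n)


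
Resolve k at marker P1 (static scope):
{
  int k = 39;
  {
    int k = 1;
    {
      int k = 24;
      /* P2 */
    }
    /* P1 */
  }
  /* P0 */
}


k declared in the same block as P1
k = 1


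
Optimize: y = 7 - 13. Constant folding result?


7 - 13 = -6 at compile time
Optimized: y = -6


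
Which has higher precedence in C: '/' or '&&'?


'/' is multiplicative (level 10); '&&' is logical AND (level 2)
Higher level binds tighter
'/' has higher precedence than '&&'


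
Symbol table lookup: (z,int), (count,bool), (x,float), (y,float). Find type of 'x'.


Lookup 'x' → type float


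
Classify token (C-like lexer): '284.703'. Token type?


Pattern: digits with a decimal point
Type: FLOAT_LITERAL


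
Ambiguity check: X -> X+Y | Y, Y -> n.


precedence layered via separate nonterminal Y: deterministic
Unambiguous


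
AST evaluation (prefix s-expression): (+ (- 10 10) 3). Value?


Evaluate inner: (- 10 10) = 0
Evaluate root: (+ 0 3) = 3
Result: 3


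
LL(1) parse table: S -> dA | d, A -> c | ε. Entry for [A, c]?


For [A, c]: 'c' ∈ FIRST(c)
Entry: A -> c


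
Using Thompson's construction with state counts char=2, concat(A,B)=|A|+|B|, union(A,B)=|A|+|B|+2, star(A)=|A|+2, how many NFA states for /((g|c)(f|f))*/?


Syntax tree has 4 char leaf(s), 2 union(s), 1 star(s)
chars contribute 4×2 = 8; each union adds +2; each star adds +2
Total: 8 + 4 + 2 = 14 states


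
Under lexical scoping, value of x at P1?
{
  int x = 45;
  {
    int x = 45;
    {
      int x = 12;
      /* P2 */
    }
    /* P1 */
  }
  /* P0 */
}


x declared in the same block as P1
x = 45


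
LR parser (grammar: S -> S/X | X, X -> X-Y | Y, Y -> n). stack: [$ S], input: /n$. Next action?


shift '/' to continue S -> S/X
Action: shift


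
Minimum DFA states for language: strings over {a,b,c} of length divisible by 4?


Track length mod 4: states 0..3, accept at 0
Minimal DFA: 4 states


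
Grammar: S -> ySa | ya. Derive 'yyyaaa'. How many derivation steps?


Derivation: S => ySa => yySaa => yyyaaa
Steps: 3


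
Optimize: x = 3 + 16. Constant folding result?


3 + 16 = 19 at compile time
Optimized: x = 19


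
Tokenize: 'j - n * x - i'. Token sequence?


Scan left to right, longest-match per lexeme
Tokens: ID(j), OP(-), ID(n), OP(*), ID(x), OP(-), ID(i)


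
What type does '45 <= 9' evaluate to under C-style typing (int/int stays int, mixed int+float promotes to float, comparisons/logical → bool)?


Operand types: int <= int
Rule: comparison yields bool
Result type: bool


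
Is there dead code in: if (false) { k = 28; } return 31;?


condition is constant false, so the whole block is unreachable
Dead: 'if (false) { k = 28; }'


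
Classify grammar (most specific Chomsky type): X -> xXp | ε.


Single nonterminal LHS, but x^n p^n is not regular
Classification: Type 2 (Context-Free)


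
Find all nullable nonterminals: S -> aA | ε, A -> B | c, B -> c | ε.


A nonterminal is nullable iff some alternative derives ε (directly, or every symbol in it is nullable)
Nullable: {A, B, S}


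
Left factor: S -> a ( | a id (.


Common prefix: 'a'
Factored: S -> a S', S' -> ( | id (


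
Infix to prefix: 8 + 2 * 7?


'*' binds tighter: tree is (+ 8 (* 2 7))
Prefix: + 8 * 2 7


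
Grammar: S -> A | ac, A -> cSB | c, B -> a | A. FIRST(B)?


Per alternative of B: FIRST(a) = {a}; FIRST(A) = {c}
FIRST(B) = {a, c}


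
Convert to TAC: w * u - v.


Break into single-operator statements:
t1 = w * u
t2 = t1 - v


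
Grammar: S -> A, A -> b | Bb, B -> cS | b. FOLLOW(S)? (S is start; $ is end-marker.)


$ ∈ FOLLOW(S). For each A -> αBβ: add FIRST(β)\{ε} to FOLLOW(B); if β nullable, add FOLLOW(A).
FOLLOW(S) = {$, b}


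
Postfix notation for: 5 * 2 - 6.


Left to right (same or higher precedence on left)
Postfix: 5 2 * 6 -


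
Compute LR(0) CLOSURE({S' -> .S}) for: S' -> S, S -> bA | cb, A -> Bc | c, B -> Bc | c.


Start: S' -> .S
For each item with dot before a nonterminal B, add B -> .γ for every B-production
Closure: [S' -> .S, S -> .bA, S -> .cb]


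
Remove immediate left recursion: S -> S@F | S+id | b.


Left-recursive alternatives: S@F, S+id; non-recursive: b
Introduce S': S -> bS', S' -> @FS' | +idS' | ε


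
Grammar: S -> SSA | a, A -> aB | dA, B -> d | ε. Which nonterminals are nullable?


A nonterminal is nullable iff some alternative derives ε (directly, or every symbol in it is nullable)
Nullable: {B}


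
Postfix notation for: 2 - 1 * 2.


* has higher precedence, evaluate 1*2 first
Postfix: 2 1 2 * -


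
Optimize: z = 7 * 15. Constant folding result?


7 * 15 = 105 at compile time
Optimized: z = 105


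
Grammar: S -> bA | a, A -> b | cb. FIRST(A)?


Per alternative of A: FIRST(b) = {b}; FIRST(cb) = {c}
FIRST(A) = {b, c}


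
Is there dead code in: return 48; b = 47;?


statement follows a return and is unreachable
Dead: 'b = 47'


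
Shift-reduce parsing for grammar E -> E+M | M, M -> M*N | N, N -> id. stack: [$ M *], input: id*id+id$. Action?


no handle; shift 'id'
Action: shift


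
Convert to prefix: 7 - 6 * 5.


'*' binds tighter: tree is (- 7 (* 6 5))
Prefix: - 7 * 6 5


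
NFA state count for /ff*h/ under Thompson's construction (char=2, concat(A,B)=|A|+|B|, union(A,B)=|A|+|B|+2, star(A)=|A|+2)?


Syntax tree has 3 char leaf(s), 0 union(s), 1 star(s)
chars contribute 3×2 = 6; each union adds +2; each star adds +2
Total: 6 + 0 + 2 = 8 states


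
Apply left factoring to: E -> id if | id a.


Common prefix: 'id'
Factored: E -> id E', E' -> if | a


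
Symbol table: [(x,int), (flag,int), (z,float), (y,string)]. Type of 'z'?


Lookup 'z' → type float


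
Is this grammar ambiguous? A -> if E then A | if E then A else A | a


dangling else: 'if E then if E then a else a' parses two ways
Ambiguous


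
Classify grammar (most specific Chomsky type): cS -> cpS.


LHS has context (more than one symbol) and |LHS| ≤ |RHS|
Classification: Type 1 (Context-Sensitive)


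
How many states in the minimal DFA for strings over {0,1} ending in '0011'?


Track the longest suffix of input matching a prefix of '0011': 5 classes (prefixes of length 0..4)
Minimal DFA: 5 states


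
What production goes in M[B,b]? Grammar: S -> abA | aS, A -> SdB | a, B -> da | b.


For [B, b]: 'b' ∈ FIRST(b)
Entry: B -> b


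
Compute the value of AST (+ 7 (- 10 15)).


Evaluate inner: (- 10 15) = -5
Evaluate root: (+ 7 -5) = 2
Result: 2


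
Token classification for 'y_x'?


Pattern: letter/underscore followed by alphanumerics, not a keyword
Type: IDENTIFIER


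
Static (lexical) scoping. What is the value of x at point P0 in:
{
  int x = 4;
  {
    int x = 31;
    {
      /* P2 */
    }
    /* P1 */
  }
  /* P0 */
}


x declared in the same block as P0
x = 4


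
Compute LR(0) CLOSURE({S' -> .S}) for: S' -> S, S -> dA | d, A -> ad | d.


Start: S' -> .S
For each item with dot before a nonterminal B, add B -> .γ for every B-production
Closure: [S' -> .S, S -> .dA, S -> .d]


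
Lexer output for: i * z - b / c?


Scan left to right, longest-match per lexeme
Tokens: ID(i), OP(*), ID(z), OP(-), ID(b), OP(/), ID(c)


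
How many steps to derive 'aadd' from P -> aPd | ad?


Derivation: P => aPd => aadd
Steps: 2


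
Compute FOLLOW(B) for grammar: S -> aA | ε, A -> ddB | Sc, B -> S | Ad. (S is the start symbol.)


$ ∈ FOLLOW(S). For each A -> αBβ: add FIRST(β)\{ε} to FOLLOW(B); if β nullable, add FOLLOW(A).
FOLLOW(B) = {$, c, d}


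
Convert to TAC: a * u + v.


Break into single-operator statements:
t1 = a * u
t2 = t1 + v


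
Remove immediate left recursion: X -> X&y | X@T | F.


Left-recursive alternatives: X&y, X@T; non-recursive: F
Introduce X': X -> FX', X' -> &yX' | @TX' | ε


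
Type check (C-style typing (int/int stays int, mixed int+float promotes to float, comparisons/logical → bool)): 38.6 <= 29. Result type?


Operand types: float <= int
Rule: comparison yields bool
Result type: bool


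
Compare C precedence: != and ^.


'!=' is equality (level 6); '^' is bitwise XOR (level 4)
Higher level binds tighter
'!=' has higher precedence than '^'


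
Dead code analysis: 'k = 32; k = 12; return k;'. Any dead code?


first assignment to k is overwritten before any read
Dead: 'k = 32'


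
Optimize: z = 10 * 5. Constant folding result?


10 * 5 = 50 at compile time
Optimized: z = 50


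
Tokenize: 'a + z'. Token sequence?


Scan left to right, longest-match per lexeme
Tokens: ID(a), OP(+), ID(z)


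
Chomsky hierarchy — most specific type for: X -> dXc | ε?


Single nonterminal LHS, but d^n c^n is not regular
Classification: Type 2 (Context-Free)


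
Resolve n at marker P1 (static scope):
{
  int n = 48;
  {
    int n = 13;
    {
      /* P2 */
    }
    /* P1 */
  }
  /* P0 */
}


n declared in the same block as P1
n = 13


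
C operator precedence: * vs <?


'*' is multiplicative (level 10); '<' is relational (level 7)
Higher level binds tighter
'*' has higher precedence than '<'


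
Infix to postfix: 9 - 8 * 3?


* has higher precedence, evaluate 8*3 first
Postfix: 9 8 3 * -


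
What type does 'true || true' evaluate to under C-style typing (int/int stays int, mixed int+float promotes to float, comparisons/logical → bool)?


Operand types: bool || bool
Rule: logical operators take bool operands and yield bool
Result type: bool


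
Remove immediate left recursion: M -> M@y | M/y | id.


Left-recursive alternatives: M@y, M/y; non-recursive: id
Introduce M': M -> idM', M' -> @yM' | /yM' | ε


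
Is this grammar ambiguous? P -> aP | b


right-linear, alternatives start with distinct terminals 'a' vs 'b': unique leftmost derivation
Unambiguous


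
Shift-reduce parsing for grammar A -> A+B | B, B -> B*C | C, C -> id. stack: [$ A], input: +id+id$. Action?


shift '+' to continue A -> A+B
Action: shift


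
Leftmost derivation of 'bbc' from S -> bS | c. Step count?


Derivation: S => bS => bbS => bbc
Steps: 3


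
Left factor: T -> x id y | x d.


Common prefix: 'x'
Factored: T -> x T', T' -> id y | d


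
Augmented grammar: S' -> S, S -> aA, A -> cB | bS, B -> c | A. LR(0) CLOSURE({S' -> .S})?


Start: S' -> .S
For each item with dot before a nonterminal B, add B -> .γ for every B-production
Closure: [S' -> .S, S -> .aA]


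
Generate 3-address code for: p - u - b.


Break into single-operator statements:
t1 = p - u
t2 = t1 - b


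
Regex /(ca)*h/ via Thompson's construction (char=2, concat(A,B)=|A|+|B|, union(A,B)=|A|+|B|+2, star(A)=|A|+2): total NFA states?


Syntax tree has 3 char leaf(s), 0 union(s), 1 star(s)
chars contribute 3×2 = 6; each union adds +2; each star adds +2
Total: 6 + 0 + 2 = 8 states


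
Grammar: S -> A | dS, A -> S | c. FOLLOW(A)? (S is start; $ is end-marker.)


$ ∈ FOLLOW(S). For each A -> αBβ: add FIRST(β)\{ε} to FOLLOW(B); if β nullable, add FOLLOW(A).
FOLLOW(A) = {$}


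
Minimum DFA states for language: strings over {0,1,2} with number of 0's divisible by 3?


Track (count of 0) mod 3: states 0..2, accept at 0
Minimal DFA: 3 states


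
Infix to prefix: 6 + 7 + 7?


left-to-right (same/higher precedence on left): tree is (+ (+ 6 7) 7)
Prefix: + + 6 7 7


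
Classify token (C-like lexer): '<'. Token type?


Pattern: operator symbol
Type: OPERATOR


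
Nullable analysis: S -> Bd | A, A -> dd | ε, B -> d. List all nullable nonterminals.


A nonterminal is nullable iff some alternative derives ε (directly, or every symbol in it is nullable)
Nullable: {A, S}


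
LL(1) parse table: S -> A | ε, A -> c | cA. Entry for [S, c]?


For [S, c]: 'c' ∈ FIRST(A)
Entry: S -> A


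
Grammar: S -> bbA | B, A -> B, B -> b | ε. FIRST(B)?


Per alternative of B: FIRST(b) = {b}; FIRST(ε) = {ε}
FIRST(B) = {b, ε}


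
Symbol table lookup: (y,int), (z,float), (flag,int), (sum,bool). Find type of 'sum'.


Lookup 'sum' → type bool


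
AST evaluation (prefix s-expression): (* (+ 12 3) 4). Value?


Evaluate inner: (+ 12 3) = 15
Evaluate root: (* 15 4) = 60
Result: 60


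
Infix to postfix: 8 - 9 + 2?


Left to right (same or higher precedence on left)
Postfix: 8 9 - 2 +


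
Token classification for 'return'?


Pattern: reserved word
Type: KEYWORD


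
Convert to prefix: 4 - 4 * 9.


'*' binds tighter: tree is (- 4 (* 4 9))
Prefix: - 4 * 4 9


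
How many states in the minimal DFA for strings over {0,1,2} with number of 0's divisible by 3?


Track (count of 0) mod 3: states 0..2, accept at 0
Minimal DFA: 3 states


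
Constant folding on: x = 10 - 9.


10 - 9 = 1 at compile time
Optimized: x = 1


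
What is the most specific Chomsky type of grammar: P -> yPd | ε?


Single nonterminal LHS, but y^n d^n is not regular
Classification: Type 2 (Context-Free)


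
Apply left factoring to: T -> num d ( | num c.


Common prefix: 'num'
Factored: T -> num T', T' -> d ( | c


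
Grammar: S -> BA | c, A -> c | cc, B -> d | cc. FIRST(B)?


Per alternative of B: FIRST(d) = {d}; FIRST(cc) = {c}
FIRST(B) = {c, d}


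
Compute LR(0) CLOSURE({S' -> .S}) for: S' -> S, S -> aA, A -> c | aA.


Start: S' -> .S
For each item with dot before a nonterminal B, add B -> .γ for every B-production
Closure: [S' -> .S, S -> .aA]


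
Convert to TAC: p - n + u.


Break into single-operator statements:
t1 = p - n
t2 = t1 + u


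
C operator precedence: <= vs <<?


'<<' is shift (level 8); '<=' is relational (level 7)
Higher level binds tighter
'<<' has higher precedence than '<='


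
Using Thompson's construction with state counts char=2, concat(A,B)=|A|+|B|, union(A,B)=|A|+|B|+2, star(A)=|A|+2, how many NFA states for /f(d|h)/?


Syntax tree has 3 char leaf(s), 1 union(s), 0 star(s)
chars contribute 3×2 = 6; each union adds +2; each star adds +2
Total: 6 + 2 + 0 = 8 states


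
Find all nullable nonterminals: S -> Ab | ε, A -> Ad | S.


A nonterminal is nullable iff some alternative derives ε (directly, or every symbol in it is nullable)
Nullable: {A, S}


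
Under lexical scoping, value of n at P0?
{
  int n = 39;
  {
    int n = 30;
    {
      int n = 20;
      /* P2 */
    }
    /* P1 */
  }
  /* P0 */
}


n declared in the same block as P0
n = 39


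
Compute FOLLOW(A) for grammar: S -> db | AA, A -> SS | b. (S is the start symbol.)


$ ∈ FOLLOW(S). For each A -> αBβ: add FIRST(β)\{ε} to FOLLOW(B); if β nullable, add FOLLOW(A).
FOLLOW(A) = {$, b, d}


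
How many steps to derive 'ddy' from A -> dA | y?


Derivation: A => dA => ddA => ddy
Steps: 3


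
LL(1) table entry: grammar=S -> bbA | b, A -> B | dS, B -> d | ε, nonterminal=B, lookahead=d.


For [B, d]: 'd' ∈ FIRST(d)
Entry: B -> d


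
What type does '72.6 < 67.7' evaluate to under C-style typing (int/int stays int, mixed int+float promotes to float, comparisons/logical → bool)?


Operand types: float < float
Rule: comparison yields bool
Result type: bool


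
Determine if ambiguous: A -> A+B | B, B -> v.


precedence layered via separate nonterminal B: deterministic
Unambiguous


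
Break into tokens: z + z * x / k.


Scan left to right, longest-match per lexeme
Tokens: ID(z), OP(+), ID(z), OP(*), ID(x), OP(/), ID(k)


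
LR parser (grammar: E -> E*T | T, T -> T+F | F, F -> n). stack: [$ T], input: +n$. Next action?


shift '+' to continue T -> T+F
Action: shift


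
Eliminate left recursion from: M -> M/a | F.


Left-recursive alternatives: M/a; non-recursive: F
Introduce M': M -> FM', M' -> /aM' | ε


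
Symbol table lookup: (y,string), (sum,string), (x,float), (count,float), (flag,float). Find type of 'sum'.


Lookup 'sum' → type string


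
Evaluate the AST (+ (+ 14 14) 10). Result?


Evaluate inner: (+ 14 14) = 28
Evaluate root: (+ 28 10) = 38
Result: 38


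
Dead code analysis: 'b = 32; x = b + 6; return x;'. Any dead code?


b is read by x's definition; x is returned
No dead code


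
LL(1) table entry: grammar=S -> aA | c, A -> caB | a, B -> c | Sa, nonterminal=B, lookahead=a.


For [B, a]: 'a' ∈ FIRST(Sa)
Entry: B -> Sa


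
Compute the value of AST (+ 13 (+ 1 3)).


Evaluate inner: (+ 1 3) = 4
Evaluate root: (+ 13 4) = 17
Result: 17


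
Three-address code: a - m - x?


Break into single-operator statements:
t1 = a - m
t2 = t1 - x


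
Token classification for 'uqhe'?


Pattern: letter/underscore followed by alphanumerics, not a keyword
Type: IDENTIFIER


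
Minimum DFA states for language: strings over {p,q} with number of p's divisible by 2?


Track (count of p) mod 2: states 0..1, accept at 0
Minimal DFA: 2 states


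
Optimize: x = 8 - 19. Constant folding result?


8 - 19 = -11 at compile time
Optimized: x = -11


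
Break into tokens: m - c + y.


Scan left to right, longest-match per lexeme
Tokens: ID(m), OP(-), ID(c), OP(+), ID(y)


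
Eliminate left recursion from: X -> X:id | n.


Left-recursive alternatives: X:id; non-recursive: n
Introduce X': X -> nX', X' -> :idX' | ε


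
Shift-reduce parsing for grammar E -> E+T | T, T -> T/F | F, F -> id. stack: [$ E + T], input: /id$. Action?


'/' can extend T; shift to build T -> T/F
Action: shift


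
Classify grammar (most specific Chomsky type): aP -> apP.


LHS has context (more than one symbol) and |LHS| ≤ |RHS|
Classification: Type 1 (Context-Sensitive)


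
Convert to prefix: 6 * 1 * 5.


left-to-right (same/higher precedence on left): tree is (* (* 6 1) 5)
Prefix: * * 6 1 5


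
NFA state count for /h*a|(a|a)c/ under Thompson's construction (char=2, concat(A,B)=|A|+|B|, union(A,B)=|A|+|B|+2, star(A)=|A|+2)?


Syntax tree has 5 char leaf(s), 2 union(s), 1 star(s)
chars contribute 5×2 = 10; each union adds +2; each star adds +2
Total: 10 + 4 + 2 = 16 states


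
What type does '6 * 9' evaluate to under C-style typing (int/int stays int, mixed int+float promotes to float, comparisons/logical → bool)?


Operand types: int * int
Rule: mixed int/float promotes to float; int/int stays int
Result type: int


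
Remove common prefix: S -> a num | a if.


Common prefix: 'a'
Factored: S -> a S', S' -> num | if


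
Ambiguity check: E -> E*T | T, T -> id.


precedence layered via separate nonterminal T: deterministic
Unambiguous


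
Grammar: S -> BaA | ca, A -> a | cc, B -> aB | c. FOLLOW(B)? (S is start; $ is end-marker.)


$ ∈ FOLLOW(S). For each A -> αBβ: add FIRST(β)\{ε} to FOLLOW(B); if β nullable, add FOLLOW(A).
FOLLOW(B) = {a}


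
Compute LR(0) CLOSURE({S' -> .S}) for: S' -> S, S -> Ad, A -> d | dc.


Start: S' -> .S
For each item with dot before a nonterminal B, add B -> .γ for every B-production
Closure: [S' -> .S, S -> .Ad, A -> .d, A -> .dc]


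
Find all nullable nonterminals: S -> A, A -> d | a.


A nonterminal is nullable iff some alternative derives ε (directly, or every symbol in it is nullable)
Nullable: {}


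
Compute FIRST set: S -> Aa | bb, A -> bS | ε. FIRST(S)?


Per alternative of S: FIRST(Aa) = {a, b}; FIRST(bb) = {b}
FIRST(S) = {a, b}


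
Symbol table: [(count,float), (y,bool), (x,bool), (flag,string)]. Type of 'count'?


Lookup 'count' → type float


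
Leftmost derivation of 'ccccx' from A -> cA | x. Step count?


Derivation: A => cA => ccA => cccA => ccccA => ccccx
Steps: 5


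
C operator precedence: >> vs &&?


'>>' is shift (level 8); '&&' is logical AND (level 2)
Higher level binds tighter
'>>' has higher precedence than '&&'


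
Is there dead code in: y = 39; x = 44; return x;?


y is assigned but never read
Dead: 'y = 39'


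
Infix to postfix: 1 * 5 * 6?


Left to right (same or higher precedence on left)
Postfix: 1 5 * 6 *


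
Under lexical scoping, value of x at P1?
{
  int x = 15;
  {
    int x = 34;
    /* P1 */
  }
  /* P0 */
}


x declared in the same block as P1
x = 34


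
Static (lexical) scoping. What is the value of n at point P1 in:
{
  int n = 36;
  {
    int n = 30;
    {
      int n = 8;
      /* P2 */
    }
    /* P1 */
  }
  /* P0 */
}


n declared in the same block as P1
n = 30


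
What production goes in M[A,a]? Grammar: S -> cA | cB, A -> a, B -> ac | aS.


For [A, a]: 'a' ∈ FIRST(a)
Entry: A -> a


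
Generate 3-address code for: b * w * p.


Break into single-operator statements:
t1 = b * w
t2 = t1 * p


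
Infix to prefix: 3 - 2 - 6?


left-to-right (same/higher precedence on left): tree is (- (- 3 2) 6)
Prefix: - - 3 2 6


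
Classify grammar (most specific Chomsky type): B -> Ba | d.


Left-linear: every RHS is a terminal or one nonterminal followed by a terminal
Classification: Type 3 (Regular)


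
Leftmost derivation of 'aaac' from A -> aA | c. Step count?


Derivation: A => aA => aaA => aaaA => aaac
Steps: 4


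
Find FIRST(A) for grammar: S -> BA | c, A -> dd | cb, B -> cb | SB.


Per alternative of A: FIRST(dd) = {d}; FIRST(cb) = {c}
FIRST(A) = {c, d}


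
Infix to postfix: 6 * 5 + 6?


Left to right (same or higher precedence on left)
Postfix: 6 5 * 6 +


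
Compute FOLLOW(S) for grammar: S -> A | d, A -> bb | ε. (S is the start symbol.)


$ ∈ FOLLOW(S). For each A -> αBβ: add FIRST(β)\{ε} to FOLLOW(B); if β nullable, add FOLLOW(A).
FOLLOW(S) = {$}


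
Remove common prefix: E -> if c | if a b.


Common prefix: 'if'
Factored: E -> if E', E' -> c | a b


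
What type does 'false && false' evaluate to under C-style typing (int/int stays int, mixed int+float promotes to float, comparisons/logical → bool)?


Operand types: bool && bool
Rule: logical operators take bool operands and yield bool
Result type: bool


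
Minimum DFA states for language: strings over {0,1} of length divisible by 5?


Track length mod 5: states 0..4, accept at 0
Minimal DFA: 5 states


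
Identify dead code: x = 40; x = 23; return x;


first assignment to x is overwritten before any read
Dead: 'x = 40'


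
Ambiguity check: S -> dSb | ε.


balanced d^n…b^n: each string has a unique parse
Unambiguous


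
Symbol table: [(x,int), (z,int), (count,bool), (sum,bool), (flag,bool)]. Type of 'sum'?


Lookup 'sum' → type bool


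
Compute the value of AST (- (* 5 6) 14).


Evaluate inner: (* 5 6) = 30
Evaluate root: (- 30 14) = 16
Result: 16


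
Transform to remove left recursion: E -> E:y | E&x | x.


Left-recursive alternatives: E:y, E&x; non-recursive: x
Introduce E': E -> xE', E' -> :yE' | &xE' | ε
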